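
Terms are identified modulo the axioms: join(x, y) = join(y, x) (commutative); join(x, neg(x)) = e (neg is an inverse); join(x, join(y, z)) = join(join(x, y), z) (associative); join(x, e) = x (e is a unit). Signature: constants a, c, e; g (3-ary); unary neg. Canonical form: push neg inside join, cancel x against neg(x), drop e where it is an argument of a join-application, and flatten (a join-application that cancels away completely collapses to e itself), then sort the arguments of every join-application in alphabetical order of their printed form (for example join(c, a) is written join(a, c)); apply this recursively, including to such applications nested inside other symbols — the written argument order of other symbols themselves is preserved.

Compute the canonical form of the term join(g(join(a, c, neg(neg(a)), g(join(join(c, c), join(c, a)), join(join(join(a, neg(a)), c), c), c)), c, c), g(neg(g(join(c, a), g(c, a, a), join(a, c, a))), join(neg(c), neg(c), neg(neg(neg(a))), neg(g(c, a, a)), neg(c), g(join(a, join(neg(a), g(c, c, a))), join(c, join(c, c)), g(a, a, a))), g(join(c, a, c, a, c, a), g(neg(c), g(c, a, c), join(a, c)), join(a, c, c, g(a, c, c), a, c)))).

Push neg inside:  distribute neg over join and collapse double neg
Combine occurrences:  join(g(join(a, a, c, g(join(a, c, c, c), join(c, c), c)), c, c), g(neg(g(join(a, c), g(c, a, a), join(a, a, c))), join(g(g(c, c, a), join(c, c, c), g(a, a, a)), neg(a), neg(c), neg(c), neg(c), neg(g(c, a, a))), g(join(a, a, a, c, c, c), g(neg(c), g(c, a, c), join(a, c)), join(a, a, c, c, c, g(a, c, c)))))

Answer: join(g(join(a, a, c, g(join(a, c, c, c), join(c, c), c)), c, c), g(neg(g(join(a, c), g(c, a, a), join(a, a, c))), join(g(g(c, c, a), join(c, c, c), g(a, a, a)), neg(a), neg(c), neg(c), neg(c), neg(g(c, a, a))), g(join(a, a, a, c, c, c), g(neg(c), g(c, a, c), join(a, c)), join(a, a, c, c, c, g(a, c, c)))))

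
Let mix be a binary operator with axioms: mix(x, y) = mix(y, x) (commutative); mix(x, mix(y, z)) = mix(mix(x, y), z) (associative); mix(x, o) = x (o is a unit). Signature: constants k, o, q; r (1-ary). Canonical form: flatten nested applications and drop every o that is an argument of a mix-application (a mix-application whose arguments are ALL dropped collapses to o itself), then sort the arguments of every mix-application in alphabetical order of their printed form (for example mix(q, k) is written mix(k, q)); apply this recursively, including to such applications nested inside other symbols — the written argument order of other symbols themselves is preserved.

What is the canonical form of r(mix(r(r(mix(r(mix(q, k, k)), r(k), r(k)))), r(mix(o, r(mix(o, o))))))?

Answer: r(mix(r(r(mix(r(k), r(k), r(mix(k, k, q))))), r(r(o))))

Derivation:
Work inside:  mix(r(r(mix(r(mix(q, k, k)), r(k), r(k)))), r(mix(o, r(mix(o, o)))))
Inside:  r(r(mix(r(mix(q, k, k)), r(k), r(k))))  →  r(r(mix(r(k), r(k), r(mix(k, k, q)))))
Simplify inside:  r(mix(o, r(mix(o, o))))  →  r(r(o))
Order the arguments:  mix(r(r(mix(r(k), r(k), r(mix(k, k, q))))), r(r(o)))
Reassemble:  r(mix(r(r(mix(r(k), r(k), r(mix(k, k, q))))), r(r(o))))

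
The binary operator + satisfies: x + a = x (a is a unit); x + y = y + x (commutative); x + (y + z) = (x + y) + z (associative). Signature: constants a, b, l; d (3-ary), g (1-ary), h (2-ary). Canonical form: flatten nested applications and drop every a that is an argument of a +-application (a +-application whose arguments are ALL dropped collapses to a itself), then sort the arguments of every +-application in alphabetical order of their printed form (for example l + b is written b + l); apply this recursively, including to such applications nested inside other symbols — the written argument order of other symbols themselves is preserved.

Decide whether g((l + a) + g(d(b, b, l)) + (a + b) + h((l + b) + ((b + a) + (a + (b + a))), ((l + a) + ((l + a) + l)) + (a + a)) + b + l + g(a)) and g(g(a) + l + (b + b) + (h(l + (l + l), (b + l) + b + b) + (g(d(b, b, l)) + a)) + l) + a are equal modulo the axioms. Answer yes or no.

Left:  g((l + a) + g(d(b, b, l)) + (a + b) + h((l + b) + ((b + a) + (a + (b + a))), ((l + a) + ((l + a) + l)) + (a + a)) + b + l + g(a))
  Focus inside:  (l + a) + g(d(b, b, l)) + (a + b) + h((l + b) + ((b + a) + (a + (b + a))), ((l + a) + ((l + a) + l)) + (a + a)) + b + l + g(a)
  Flatten:  l + a + g(d(b, b, l)) + a + b + h((l + b) + ((b + a) + (a + (b + a))), ((l + a) + ((l + a) + l)) + (a + a)) + b + l + g(a)
  Canonicalize subterm:  h((l + b) + ((b + a) + (a + (b + a))), ((l + a) + ((l + a) + l)) + (a + a))  →  h(b + b + b + l, l + l + l)
  Units out:  drop a (×2)
  Sort arguments:  b + b + g(a) + g(d(b, b, l)) + h(b + b + b + l, l + l + l) + l + l
  Rebuild:  g(b + b + g(a) + g(d(b, b, l)) + h(b + b + b + l, l + l + l) + l + l)
Right:  g(g(a) + l + (b + b) + (h(l + (l + l), (b + l) + b + b) + (g(d(b, b, l)) + a)) + l) + a
  Inside:  g(g(a) + l + (b + b) + (h(l + (l + l), (b + l) + b + b) + (g(d(b, b, l)) + a)) + l)  →  g(b + b + g(a) + g(d(b, b, l)) + h(l + l + l, b + b + b + l) + l + l)
  Unit:  drop a
  Sort arguments:  g(b + b + g(a) + g(d(b, b, l)) + h(l + l + l, b + b + b + l) + l + l)

Answer: no — g(b + b + g(a) + g(d(b, b, l)) + h(b + b + b + l, l + l + l) + l + l) vs g(b + b + g(a) + g(d(b, b, l)) + h(l + l + l, b + b + b + l) + l + l)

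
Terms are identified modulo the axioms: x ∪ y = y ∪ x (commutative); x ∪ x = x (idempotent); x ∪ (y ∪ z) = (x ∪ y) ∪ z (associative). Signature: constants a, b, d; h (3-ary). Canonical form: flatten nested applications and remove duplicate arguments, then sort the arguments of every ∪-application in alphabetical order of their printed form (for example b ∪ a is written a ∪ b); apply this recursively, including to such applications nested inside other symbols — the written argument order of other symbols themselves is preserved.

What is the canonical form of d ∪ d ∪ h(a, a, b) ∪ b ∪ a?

Answer: a ∪ b ∪ d ∪ h(a, a, b)

Derivation:
Idempotence:  drop duplicate d
Sort arguments:  a ∪ b ∪ d ∪ h(a, a, b)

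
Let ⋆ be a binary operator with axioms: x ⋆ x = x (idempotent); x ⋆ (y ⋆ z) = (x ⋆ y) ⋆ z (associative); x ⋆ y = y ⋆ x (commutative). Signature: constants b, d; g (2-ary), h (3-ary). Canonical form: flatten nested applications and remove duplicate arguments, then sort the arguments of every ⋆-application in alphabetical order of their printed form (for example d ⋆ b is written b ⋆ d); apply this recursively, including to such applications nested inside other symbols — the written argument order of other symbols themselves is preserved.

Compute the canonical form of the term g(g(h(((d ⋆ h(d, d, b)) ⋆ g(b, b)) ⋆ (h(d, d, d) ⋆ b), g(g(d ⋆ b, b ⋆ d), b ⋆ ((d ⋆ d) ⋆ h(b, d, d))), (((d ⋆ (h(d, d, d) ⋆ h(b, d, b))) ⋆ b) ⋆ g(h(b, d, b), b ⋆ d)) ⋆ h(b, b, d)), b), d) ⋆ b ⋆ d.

Answer: b ⋆ d ⋆ g(g(h(b ⋆ d ⋆ g(b, b) ⋆ h(d, d, b) ⋆ h(d, d, d), g(g(b ⋆ d, b ⋆ d), b ⋆ d ⋆ h(b, d, d)), b ⋆ d ⋆ g(h(b, d, b), b ⋆ d) ⋆ h(b, b, d) ⋆ h(b, d, b) ⋆ h(d, d, d)), b), d)

Derivation:
Simplify inside:  g(g(h(((d ⋆ h(d, d, b)) ⋆ g(b, b)) ⋆ (h(d, d, d) ⋆ b), g(g(d ⋆ b, b ⋆ d), b ⋆ ((d ⋆ d) ⋆ h(b, d, d))), (((d ⋆ (h(d, d, d) ⋆ h(b, d, b))) ⋆ b) ⋆ g(h(b, d, b), b ⋆ d)) ⋆ h(b, b, d)), b), d)  →  g(g(h(b ⋆ d ⋆ g(b, b) ⋆ h(d, d, b) ⋆ h(d, d, d), g(g(b ⋆ d, b ⋆ d), b ⋆ d ⋆ h(b, d, d)), b ⋆ d ⋆ g(h(b, d, b), b ⋆ d) ⋆ h(b, b, d) ⋆ h(b, d, b) ⋆ h(d, d, d)), b), d)
Order the arguments:  b ⋆ d ⋆ g(g(h(b ⋆ d ⋆ g(b, b) ⋆ h(d, d, b) ⋆ h(d, d, d), g(g(b ⋆ d, b ⋆ d), b ⋆ d ⋆ h(b, d, d)), b ⋆ d ⋆ g(h(b, d, b), b ⋆ d) ⋆ h(b, b, d) ⋆ h(b, d, b) ⋆ h(d, d, d)), b), d)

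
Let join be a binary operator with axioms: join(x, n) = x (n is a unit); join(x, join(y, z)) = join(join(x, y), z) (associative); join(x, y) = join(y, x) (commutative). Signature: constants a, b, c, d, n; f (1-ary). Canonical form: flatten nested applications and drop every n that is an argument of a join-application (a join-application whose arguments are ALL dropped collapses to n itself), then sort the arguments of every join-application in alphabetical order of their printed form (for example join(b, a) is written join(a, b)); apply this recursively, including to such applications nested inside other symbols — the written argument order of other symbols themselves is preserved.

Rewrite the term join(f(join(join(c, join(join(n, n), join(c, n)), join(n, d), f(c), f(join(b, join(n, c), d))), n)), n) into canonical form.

Canonicalize subterm:  f(join(join(c, join(join(n, n), join(c, n)), join(n, d), f(c), f(join(b, join(n, c), d))), n))  →  f(join(c, c, d, f(c), f(join(b, c, d))))
Unit:  drop n
Sort:  f(join(c, c, d, f(c), f(join(b, c, d))))

Answer: f(join(c, c, d, f(c), f(join(b, c, d))))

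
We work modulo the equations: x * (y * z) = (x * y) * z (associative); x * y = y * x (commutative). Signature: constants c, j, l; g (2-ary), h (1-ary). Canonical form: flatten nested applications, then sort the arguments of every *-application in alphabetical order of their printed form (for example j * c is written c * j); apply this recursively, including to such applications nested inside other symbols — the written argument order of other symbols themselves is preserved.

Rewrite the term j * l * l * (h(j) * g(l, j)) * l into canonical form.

Un-nest:  j * l * l * h(j) * g(l, j) * l
Sort:  g(l, j) * h(j) * j * l * l * l

Answer: g(l, j) * h(j) * j * l * l * l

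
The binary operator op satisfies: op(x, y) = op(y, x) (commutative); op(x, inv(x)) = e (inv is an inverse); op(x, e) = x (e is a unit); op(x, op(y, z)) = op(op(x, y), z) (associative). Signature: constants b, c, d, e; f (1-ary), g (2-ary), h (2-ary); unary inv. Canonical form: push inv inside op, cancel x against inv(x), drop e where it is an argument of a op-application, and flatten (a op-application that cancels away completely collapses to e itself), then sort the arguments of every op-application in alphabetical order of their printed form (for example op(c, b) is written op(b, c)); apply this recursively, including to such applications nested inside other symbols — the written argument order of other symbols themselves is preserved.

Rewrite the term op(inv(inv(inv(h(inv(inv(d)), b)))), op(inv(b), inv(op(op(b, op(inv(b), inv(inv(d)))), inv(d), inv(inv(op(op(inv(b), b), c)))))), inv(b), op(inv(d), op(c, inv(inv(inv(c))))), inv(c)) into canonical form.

Push inv inside:  distribute inv over op and collapse double inv
Collect terms:  op(inv(h(d, b)), inv(b), inv(b), inv(d), inv(c), inv(c))
Order the arguments:  op(inv(b), inv(b), inv(c), inv(c), inv(d), inv(h(d, b)))

Answer: op(inv(b), inv(b), inv(c), inv(c), inv(d), inv(h(d, b)))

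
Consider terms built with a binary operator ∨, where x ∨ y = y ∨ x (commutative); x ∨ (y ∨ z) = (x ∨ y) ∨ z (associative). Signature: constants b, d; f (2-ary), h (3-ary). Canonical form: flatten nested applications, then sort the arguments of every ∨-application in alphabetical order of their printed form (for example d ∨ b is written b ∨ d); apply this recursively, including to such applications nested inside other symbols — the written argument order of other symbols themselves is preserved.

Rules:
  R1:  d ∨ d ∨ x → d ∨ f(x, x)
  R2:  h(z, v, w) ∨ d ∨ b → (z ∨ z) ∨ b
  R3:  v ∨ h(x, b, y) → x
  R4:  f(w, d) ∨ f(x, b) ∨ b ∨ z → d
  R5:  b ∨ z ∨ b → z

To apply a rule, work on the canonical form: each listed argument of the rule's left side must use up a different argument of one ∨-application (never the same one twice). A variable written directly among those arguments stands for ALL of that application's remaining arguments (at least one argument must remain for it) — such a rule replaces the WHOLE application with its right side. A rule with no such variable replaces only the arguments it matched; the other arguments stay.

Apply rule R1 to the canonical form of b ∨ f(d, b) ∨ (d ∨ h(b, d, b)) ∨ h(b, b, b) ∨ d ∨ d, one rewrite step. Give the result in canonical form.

Answer: d ∨ f(b ∨ d ∨ f(d, b) ∨ h(b, b, b) ∨ h(b, d, b), b ∨ d ∨ f(d, b) ∨ h(b, b, b) ∨ h(b, d, b))

Derivation:
Canonical form:  b ∨ d ∨ d ∨ d ∨ f(d, b) ∨ h(b, b, b) ∨ h(b, d, b)
Apply R1:  consuming d, d;  x := b ∨ d ∨ f(d, b) ∨ h(b, b, b) ∨ h(b, d, b)
The variable takes the whole remainder — replace the entire application.
New term:  d ∨ f(b ∨ d ∨ f(d, b) ∨ h(b, b, b) ∨ h(b, d, b), b ∨ d ∨ f(d, b) ∨ h(b, b, b) ∨ h(b, d, b))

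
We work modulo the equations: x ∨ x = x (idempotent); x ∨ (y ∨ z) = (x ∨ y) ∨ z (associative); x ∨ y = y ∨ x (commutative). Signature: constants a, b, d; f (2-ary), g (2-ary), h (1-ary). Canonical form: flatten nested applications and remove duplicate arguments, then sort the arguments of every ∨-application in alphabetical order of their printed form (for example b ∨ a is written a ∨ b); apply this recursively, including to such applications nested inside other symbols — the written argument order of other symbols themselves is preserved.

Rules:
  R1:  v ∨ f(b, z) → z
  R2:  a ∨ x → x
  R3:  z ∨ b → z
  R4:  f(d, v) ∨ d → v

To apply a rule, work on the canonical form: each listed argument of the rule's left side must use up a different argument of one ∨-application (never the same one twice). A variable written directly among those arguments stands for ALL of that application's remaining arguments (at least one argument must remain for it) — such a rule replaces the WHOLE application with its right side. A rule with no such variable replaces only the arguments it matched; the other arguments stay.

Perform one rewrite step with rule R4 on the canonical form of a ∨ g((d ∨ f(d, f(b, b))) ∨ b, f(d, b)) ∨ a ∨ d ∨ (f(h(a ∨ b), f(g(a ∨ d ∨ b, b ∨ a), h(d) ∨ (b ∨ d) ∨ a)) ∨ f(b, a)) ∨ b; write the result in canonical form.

Answer: a ∨ b ∨ d ∨ f(b, a) ∨ f(h(a ∨ b), f(g(a ∨ b ∨ d, a ∨ b), a ∨ b ∨ d ∨ h(d))) ∨ g(b ∨ f(b, b), f(d, b))

Derivation:
Canonical form:  a ∨ b ∨ d ∨ f(b, a) ∨ f(h(a ∨ b), f(g(a ∨ b ∨ d, a ∨ b), a ∨ b ∨ d ∨ h(d))) ∨ g(b ∨ d ∨ f(d, f(b, b)), f(d, b))
Match R4:  consume d, f(d, f(b, b));  v := f(b, b)
Giving:  a ∨ b ∨ d ∨ f(b, a) ∨ f(h(a ∨ b), f(g(a ∨ b ∨ d, a ∨ b), a ∨ b ∨ d ∨ h(d))) ∨ g(b ∨ f(b, b), f(d, b))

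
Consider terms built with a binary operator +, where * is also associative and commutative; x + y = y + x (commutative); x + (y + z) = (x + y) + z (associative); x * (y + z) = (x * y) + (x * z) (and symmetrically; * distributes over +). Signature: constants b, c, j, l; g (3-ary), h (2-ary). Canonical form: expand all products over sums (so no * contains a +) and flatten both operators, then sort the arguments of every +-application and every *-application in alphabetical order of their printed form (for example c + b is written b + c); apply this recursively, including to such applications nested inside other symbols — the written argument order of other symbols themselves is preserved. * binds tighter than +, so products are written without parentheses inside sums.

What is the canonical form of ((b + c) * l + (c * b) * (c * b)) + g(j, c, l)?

Expand:  b * l + c * l + b * b * c * c + g(j, c, l)
Sort:  b * b * c * c + b * l + c * l + g(j, c, l)

Answer: b * b * c * c + b * l + c * l + g(j, c, l)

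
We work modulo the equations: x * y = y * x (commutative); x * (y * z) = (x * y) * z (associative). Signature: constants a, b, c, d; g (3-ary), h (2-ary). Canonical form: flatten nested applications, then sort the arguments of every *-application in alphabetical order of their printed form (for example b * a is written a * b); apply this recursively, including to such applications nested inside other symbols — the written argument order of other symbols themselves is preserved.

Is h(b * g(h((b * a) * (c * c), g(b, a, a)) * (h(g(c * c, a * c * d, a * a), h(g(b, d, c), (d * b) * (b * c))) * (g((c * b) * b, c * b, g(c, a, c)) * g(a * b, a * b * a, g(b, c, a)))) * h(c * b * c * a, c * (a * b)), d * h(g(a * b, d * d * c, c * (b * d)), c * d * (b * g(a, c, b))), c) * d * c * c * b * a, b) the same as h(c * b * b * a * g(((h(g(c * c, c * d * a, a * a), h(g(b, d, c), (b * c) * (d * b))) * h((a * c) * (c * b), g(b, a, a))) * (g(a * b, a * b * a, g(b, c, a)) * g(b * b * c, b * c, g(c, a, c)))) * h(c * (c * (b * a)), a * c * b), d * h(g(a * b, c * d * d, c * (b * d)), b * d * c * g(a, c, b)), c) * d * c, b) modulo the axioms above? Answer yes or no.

Left:  h(b * g(h((b * a) * (c * c), g(b, a, a)) * (h(g(c * c, a * c * d, a * a), h(g(b, d, c), (d * b) * (b * c))) * (g((c * b) * b, c * b, g(c, a, c)) * g(a * b, a * b * a, g(b, c, a)))) * h(c * b * c * a, c * (a * b)), d * h(g(a * b, d * d * c, c * (b * d)), c * d * (b * g(a, c, b))), c) * d * c * c * b * a, b)
  Focus inside:  b * g(h((b * a) * (c * c), g(b, a, a)) * (h(g(c * c, a * c * d, a * a), h(g(b, d, c), (d * b) * (b * c))) * (g((c * b) * b, c * b, g(c, a, c)) * g(a * b, a * b * a, g(b, c, a)))) * h(c * b * c * a, c * (a * b)), d * h(g(a * b, d * d * c, c * (b * d)), c * d * (b * g(a, c, b))), c) * d * c * c * b * a
  Canonicalize subterm:  g(h((b * a) * (c * c), g(b, a, a)) * (h(g(c * c, a * c * d, a * a), h(g(b, d, c), (d * b) * (b * c))) * (g((c * b) * b, c * b, g(c, a, c)) * g(a * b, a * b * a, g(b, c, a)))) * h(c * b * c * a, c * (a * b)), d * h(g(a * b, d * d * c, c * (b * d)), c * d * (b * g(a, c, b))), c)  →  g(g(a * b, a * a * b, g(b, c, a)) * g(b * b * c, b * c, g(c, a, c)) * h(a * b * c * c, a * b * c) * h(a * b * c * c, g(b, a, a)) * h(g(c * c, a * c * d, a * a), h(g(b, d, c), b * b * c * d)), d * h(g(a * b, c * d * d, b * c * d), b * c * d * g(a, c, b)), c)
  Sort arguments:  a * b * b * c * c * d * g(g(a * b, a * a * b, g(b, c, a)) * g(b * b * c, b * c, g(c, a, c)) * h(a * b * c * c, a * b * c) * h(a * b * c * c, g(b, a, a)) * h(g(c * c, a * c * d, a * a), h(g(b, d, c), b * b * c * d)), d * h(g(a * b, c * d * d, b * c * d), b * c * d * g(a, c, b)), c)
  Put back:  h(a * b * b * c * c * d * g(g(a * b, a * a * b, g(b, c, a)) * g(b * b * c, b * c, g(c, a, c)) * h(a * b * c * c, a * b * c) * h(a * b * c * c, g(b, a, a)) * h(g(c * c, a * c * d, a * a), h(g(b, d, c), b * b * c * d)), d * h(g(a * b, c * d * d, b * c * d), b * c * d * g(a, c, b)), c), b)
Right:  h(c * b * b * a * g(((h(g(c * c, c * d * a, a * a), h(g(b, d, c), (b * c) * (d * b))) * h((a * c) * (c * b), g(b, a, a))) * (g(a * b, a * b * a, g(b, c, a)) * g(b * b * c, b * c, g(c, a, c)))) * h(c * (c * (b * a)), a * c * b), d * h(g(a * b, c * d * d, c * (b * d)), b * d * c * g(a, c, b)), c) * d * c, b)
  Work inside:  c * b * b * a * g(((h(g(c * c, c * d * a, a * a), h(g(b, d, c), (b * c) * (d * b))) * h((a * c) * (c * b), g(b, a, a))) * (g(a * b, a * b * a, g(b, c, a)) * g(b * b * c, b * c, g(c, a, c)))) * h(c * (c * (b * a)), a * c * b), d * h(g(a * b, c * d * d, c * (b * d)), b * d * c * g(a, c, b)), c) * d * c
  Simplify inside:  g(((h(g(c * c, c * d * a, a * a), h(g(b, d, c), (b * c) * (d * b))) * h((a * c) * (c * b), g(b, a, a))) * (g(a * b, a * b * a, g(b, c, a)) * g(b * b * c, b * c, g(c, a, c)))) * h(c * (c * (b * a)), a * c * b), d * h(g(a * b, c * d * d, c * (b * d)), b * d * c * g(a, c, b)), c)  →  g(g(a * b, a * a * b, g(b, c, a)) * g(b * b * c, b * c, g(c, a, c)) * h(a * b * c * c, a * b * c) * h(a * b * c * c, g(b, a, a)) * h(g(c * c, a * c * d, a * a), h(g(b, d, c), b * b * c * d)), d * h(g(a * b, c * d * d, b * c * d), b * c * d * g(a, c, b)), c)
  Sort arguments:  a * b * b * c * c * d * g(g(a * b, a * a * b, g(b, c, a)) * g(b * b * c, b * c, g(c, a, c)) * h(a * b * c * c, a * b * c) * h(a * b * c * c, g(b, a, a)) * h(g(c * c, a * c * d, a * a), h(g(b, d, c), b * b * c * d)), d * h(g(a * b, c * d * d, b * c * d), b * c * d * g(a, c, b)), c)
  Put back:  h(a * b * b * c * c * d * g(g(a * b, a * a * b, g(b, c, a)) * g(b * b * c, b * c, g(c, a, c)) * h(a * b * c * c, a * b * c) * h(a * b * c * c, g(b, a, a)) * h(g(c * c, a * c * d, a * a), h(g(b, d, c), b * b * c * d)), d * h(g(a * b, c * d * d, b * c * d), b * c * d * g(a, c, b)), c), b)

Answer: yes — both canonical forms are h(a * b * b * c * c * d * g(g(a * b, a * a * b, g(b, c, a)) * g(b * b * c, b * c, g(c, a, c)) * h(a * b * c * c, a * b * c) * h(a * b * c * c, g(b, a, a)) * h(g(c * c, a * c * d, a * a), h(g(b, d, c), b * b * c * d)), d * h(g(a * b, c * d * d, b * c * d), b * c * d * g(a, c, b)), c), b)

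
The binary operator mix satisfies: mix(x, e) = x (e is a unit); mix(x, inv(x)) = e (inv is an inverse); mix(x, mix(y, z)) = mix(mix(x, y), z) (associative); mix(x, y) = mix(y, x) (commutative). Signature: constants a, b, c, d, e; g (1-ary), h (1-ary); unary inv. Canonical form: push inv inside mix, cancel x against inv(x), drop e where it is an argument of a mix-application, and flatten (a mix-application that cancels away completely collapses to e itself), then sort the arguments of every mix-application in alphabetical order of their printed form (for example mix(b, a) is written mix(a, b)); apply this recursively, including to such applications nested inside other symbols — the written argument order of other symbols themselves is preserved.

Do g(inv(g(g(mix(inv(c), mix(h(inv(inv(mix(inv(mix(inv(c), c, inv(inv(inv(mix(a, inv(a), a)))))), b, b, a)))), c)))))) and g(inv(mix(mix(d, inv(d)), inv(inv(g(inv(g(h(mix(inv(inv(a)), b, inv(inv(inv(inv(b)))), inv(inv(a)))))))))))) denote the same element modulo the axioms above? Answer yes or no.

Left:  g(inv(g(g(mix(inv(c), mix(h(inv(inv(mix(inv(mix(inv(c), c, inv(inv(inv(mix(a, inv(a), a)))))), b, b, a)))), c))))))
  Descend into:  mix(inv(c), mix(h(inv(inv(mix(inv(mix(inv(c), c, inv(inv(inv(mix(a, inv(a), a)))))), b, b, a)))), c))
  Push inv inside:  distribute inv over mix and collapse double inv
  Inverses cancel:  c cancels
  Collect terms:  h(mix(a, a, b, b))
  Reassemble:  g(inv(g(g(h(mix(a, a, b, b))))))
Right:  g(inv(mix(mix(d, inv(d)), inv(inv(g(inv(g(h(mix(inv(inv(a)), b, inv(inv(inv(inv(b)))), inv(inv(a))))))))))))
  Descend into:  mix(mix(d, inv(d)), inv(inv(g(inv(g(h(mix(inv(inv(a)), b, inv(inv(inv(inv(b)))), inv(inv(a))))))))))
  Push inv inside:  distribute inv over mix and collapse double inv
  Cancel inverse pairs:  d cancels
  Collect:  g(inv(g(h(mix(a, a, b, b)))))
  Rebuild:  g(inv(g(inv(g(h(mix(a, a, b, b)))))))

Answer: no — g(inv(g(g(h(mix(a, a, b, b)))))) vs g(inv(g(inv(g(h(mix(a, a, b, b)))))))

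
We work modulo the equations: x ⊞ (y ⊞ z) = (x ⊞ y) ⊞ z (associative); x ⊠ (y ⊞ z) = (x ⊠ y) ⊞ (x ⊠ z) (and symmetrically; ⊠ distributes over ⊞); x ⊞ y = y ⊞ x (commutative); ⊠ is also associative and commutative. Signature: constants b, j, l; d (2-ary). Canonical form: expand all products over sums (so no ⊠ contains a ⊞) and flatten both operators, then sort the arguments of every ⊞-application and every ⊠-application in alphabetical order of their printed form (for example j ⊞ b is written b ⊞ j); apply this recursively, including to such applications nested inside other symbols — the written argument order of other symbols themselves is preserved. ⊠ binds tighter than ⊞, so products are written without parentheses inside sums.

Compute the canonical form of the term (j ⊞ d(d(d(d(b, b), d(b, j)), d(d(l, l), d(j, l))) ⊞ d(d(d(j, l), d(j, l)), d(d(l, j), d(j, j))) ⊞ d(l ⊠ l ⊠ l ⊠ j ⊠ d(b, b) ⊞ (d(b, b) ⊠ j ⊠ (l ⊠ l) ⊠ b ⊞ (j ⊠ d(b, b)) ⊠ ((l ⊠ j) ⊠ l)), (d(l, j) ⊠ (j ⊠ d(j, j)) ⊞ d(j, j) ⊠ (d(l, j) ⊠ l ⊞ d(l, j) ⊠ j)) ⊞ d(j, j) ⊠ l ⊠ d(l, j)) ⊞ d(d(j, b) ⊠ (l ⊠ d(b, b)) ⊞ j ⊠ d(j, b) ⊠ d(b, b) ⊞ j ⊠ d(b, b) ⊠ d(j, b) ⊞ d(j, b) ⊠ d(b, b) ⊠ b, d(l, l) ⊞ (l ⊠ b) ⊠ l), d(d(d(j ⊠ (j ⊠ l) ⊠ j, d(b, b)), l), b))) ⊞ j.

Expand:  j ⊞ d(d(b ⊠ d(b, b) ⊠ d(j, b) ⊞ d(b, b) ⊠ d(j, b) ⊠ j ⊞ d(b, b) ⊠ d(j, b) ⊠ j ⊞ d(b, b) ⊠ d(j, b) ⊠ l, b ⊠ l ⊠ l ⊞ d(l, l)) ⊞ d(b ⊠ d(b, b) ⊠ j ⊠ l ⊠ l ⊞ d(b, b) ⊠ j ⊠ j ⊠ l ⊠ l ⊞ d(b, b) ⊠ j ⊠ l ⊠ l ⊠ l, d(j, j) ⊠ d(l, j) ⊠ j ⊞ d(j, j) ⊠ d(l, j) ⊠ j ⊞ d(j, j) ⊠ d(l, j) ⊠ l ⊞ d(j, j) ⊠ d(l, j) ⊠ l) ⊞ d(d(d(b, b), d(b, j)), d(d(l, l), d(j, l))) ⊞ d(d(d(j, l), d(j, l)), d(d(l, j), d(j, j))), d(d(d(j ⊠ j ⊠ j ⊠ l, d(b, b)), l), b)) ⊞ j
Order the arguments:  d(d(b ⊠ d(b, b) ⊠ d(j, b) ⊞ d(b, b) ⊠ d(j, b) ⊠ j ⊞ d(b, b) ⊠ d(j, b) ⊠ j ⊞ d(b, b) ⊠ d(j, b) ⊠ l, b ⊠ l ⊠ l ⊞ d(l, l)) ⊞ d(b ⊠ d(b, b) ⊠ j ⊠ l ⊠ l ⊞ d(b, b) ⊠ j ⊠ j ⊠ l ⊠ l ⊞ d(b, b) ⊠ j ⊠ l ⊠ l ⊠ l, d(j, j) ⊠ d(l, j) ⊠ j ⊞ d(j, j) ⊠ d(l, j) ⊠ j ⊞ d(j, j) ⊠ d(l, j) ⊠ l ⊞ d(j, j) ⊠ d(l, j) ⊠ l) ⊞ d(d(d(b, b), d(b, j)), d(d(l, l), d(j, l))) ⊞ d(d(d(j, l), d(j, l)), d(d(l, j), d(j, j))), d(d(d(j ⊠ j ⊠ j ⊠ l, d(b, b)), l), b)) ⊞ j ⊞ j

Answer: d(d(b ⊠ d(b, b) ⊠ d(j, b) ⊞ d(b, b) ⊠ d(j, b) ⊠ j ⊞ d(b, b) ⊠ d(j, b) ⊠ j ⊞ d(b, b) ⊠ d(j, b) ⊠ l, b ⊠ l ⊠ l ⊞ d(l, l)) ⊞ d(b ⊠ d(b, b) ⊠ j ⊠ l ⊠ l ⊞ d(b, b) ⊠ j ⊠ j ⊠ l ⊠ l ⊞ d(b, b) ⊠ j ⊠ l ⊠ l ⊠ l, d(j, j) ⊠ d(l, j) ⊠ j ⊞ d(j, j) ⊠ d(l, j) ⊠ j ⊞ d(j, j) ⊠ d(l, j) ⊠ l ⊞ d(j, j) ⊠ d(l, j) ⊠ l) ⊞ d(d(d(b, b), d(b, j)), d(d(l, l), d(j, l))) ⊞ d(d(d(j, l), d(j, l)), d(d(l, j), d(j, j))), d(d(d(j ⊠ j ⊠ j ⊠ l, d(b, b)), l), b)) ⊞ j ⊞ j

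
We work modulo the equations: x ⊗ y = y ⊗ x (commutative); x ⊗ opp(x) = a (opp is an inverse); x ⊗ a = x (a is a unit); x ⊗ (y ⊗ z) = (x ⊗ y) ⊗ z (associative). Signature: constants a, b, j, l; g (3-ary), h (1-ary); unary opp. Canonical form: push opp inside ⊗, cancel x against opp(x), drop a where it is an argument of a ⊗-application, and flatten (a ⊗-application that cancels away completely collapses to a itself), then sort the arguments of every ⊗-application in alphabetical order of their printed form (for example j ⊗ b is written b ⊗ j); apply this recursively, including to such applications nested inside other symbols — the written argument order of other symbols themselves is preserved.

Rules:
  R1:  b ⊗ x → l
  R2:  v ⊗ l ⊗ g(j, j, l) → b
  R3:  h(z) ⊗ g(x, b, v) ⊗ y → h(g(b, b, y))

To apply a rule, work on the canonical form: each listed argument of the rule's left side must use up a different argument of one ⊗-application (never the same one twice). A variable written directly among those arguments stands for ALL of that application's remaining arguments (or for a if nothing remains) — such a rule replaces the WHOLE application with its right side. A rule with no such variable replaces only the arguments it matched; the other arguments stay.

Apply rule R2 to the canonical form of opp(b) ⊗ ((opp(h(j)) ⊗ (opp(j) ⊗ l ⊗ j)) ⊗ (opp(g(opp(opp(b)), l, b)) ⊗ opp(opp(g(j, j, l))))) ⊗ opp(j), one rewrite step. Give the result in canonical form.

Canonical form:  g(j, j, l) ⊗ l ⊗ opp(b) ⊗ opp(g(b, l, b)) ⊗ opp(h(j)) ⊗ opp(j)
Apply R2:  consuming g(j, j, l), l;  v := opp(b) ⊗ opp(g(b, l, b)) ⊗ opp(h(j)) ⊗ opp(j)
The variable takes the whole remainder — replace the entire application.
New term:  b

Answer: b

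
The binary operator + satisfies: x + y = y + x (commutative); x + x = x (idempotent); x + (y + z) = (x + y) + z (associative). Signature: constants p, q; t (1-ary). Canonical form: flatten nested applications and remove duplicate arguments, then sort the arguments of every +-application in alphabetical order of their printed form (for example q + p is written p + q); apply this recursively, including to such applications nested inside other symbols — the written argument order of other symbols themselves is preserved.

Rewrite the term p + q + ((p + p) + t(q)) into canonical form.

Answer: p + q + t(q)

Derivation:
Merge nested applications:  p + q + p + p + t(q)
Deduplicate:  drop duplicate p, p
Sort arguments:  p + q + t(q)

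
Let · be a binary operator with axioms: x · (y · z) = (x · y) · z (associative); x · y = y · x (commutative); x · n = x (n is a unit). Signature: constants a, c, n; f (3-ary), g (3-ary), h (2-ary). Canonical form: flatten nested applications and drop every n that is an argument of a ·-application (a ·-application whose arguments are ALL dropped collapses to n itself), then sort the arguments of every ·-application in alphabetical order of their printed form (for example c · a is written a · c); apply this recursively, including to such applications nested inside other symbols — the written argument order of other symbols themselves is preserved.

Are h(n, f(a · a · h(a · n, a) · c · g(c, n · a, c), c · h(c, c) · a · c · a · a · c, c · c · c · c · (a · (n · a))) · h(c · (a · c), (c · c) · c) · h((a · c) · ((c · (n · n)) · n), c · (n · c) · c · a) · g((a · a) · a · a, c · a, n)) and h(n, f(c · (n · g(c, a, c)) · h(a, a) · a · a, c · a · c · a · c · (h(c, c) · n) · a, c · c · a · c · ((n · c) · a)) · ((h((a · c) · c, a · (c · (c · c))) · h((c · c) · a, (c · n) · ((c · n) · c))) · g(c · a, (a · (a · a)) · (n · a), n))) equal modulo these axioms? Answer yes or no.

Left:  h(n, f(a · a · h(a · n, a) · c · g(c, n · a, c), c · h(c, c) · a · c · a · a · c, c · c · c · c · (a · (n · a))) · h(c · (a · c), (c · c) · c) · h((a · c) · ((c · (n · n)) · n), c · (n · c) · c · a) · g((a · a) · a · a, c · a, n))
  Descend into:  f(a · a · h(a · n, a) · c · g(c, n · a, c), c · h(c, c) · a · c · a · a · c, c · c · c · c · (a · (n · a))) · h(c · (a · c), (c · c) · c) · h((a · c) · ((c · (n · n)) · n), c · (n · c) · c · a) · g((a · a) · a · a, c · a, n)
  Inside:  f(a · a · h(a · n, a) · c · g(c, n · a, c), c · h(c, c) · a · c · a · a · c, c · c · c · c · (a · (n · a)))  →  f(a · a · c · g(c, a, c) · h(a, a), a · a · a · c · c · c · h(c, c), a · a · c · c · c · c)
  Simplify inside:  h(c · (a · c), (c · c) · c)  →  h(a · c · c, c · c · c)
  Canonicalize subterm:  h((a · c) · ((c · (n · n)) · n), c · (n · c) · c · a)  →  h(a · c · c, a · c · c · c)
  Sort:  f(a · a · c · g(c, a, c) · h(a, a), a · a · a · c · c · c · h(c, c), a · a · c · c · c · c) · g(a · a · a · a, a · c, n) · h(a · c · c, a · c · c · c) · h(a · c · c, c · c · c)
  Reassemble:  h(n, f(a · a · c · g(c, a, c) · h(a, a), a · a · a · c · c · c · h(c, c), a · a · c · c · c · c) · g(a · a · a · a, a · c, n) · h(a · c · c, a · c · c · c) · h(a · c · c, c · c · c))
Right:  h(n, f(c · (n · g(c, a, c)) · h(a, a) · a · a, c · a · c · a · c · (h(c, c) · n) · a, c · c · a · c · ((n · c) · a)) · ((h((a · c) · c, a · (c · (c · c))) · h((c · c) · a, (c · n) · ((c · n) · c))) · g(c · a, (a · (a · a)) · (n · a), n)))
  Work inside:  f(c · (n · g(c, a, c)) · h(a, a) · a · a, c · a · c · a · c · (h(c, c) · n) · a, c · c · a · c · ((n · c) · a)) · ((h((a · c) · c, a · (c · (c · c))) · h((c · c) · a, (c · n) · ((c · n) · c))) · g(c · a, (a · (a · a)) · (n · a), n))
  Flatten:  f(c · (n · g(c, a, c)) · h(a, a) · a · a, c · a · c · a · c · (h(c, c) · n) · a, c · c · a · c · ((n · c) · a)) · h((a · c) · c, a · (c · (c · c))) · h((c · c) · a, (c · n) · ((c · n) · c)) · g(c · a, (a · (a · a)) · (n · a), n)
  Canonicalize subterm:  f(c · (n · g(c, a, c)) · h(a, a) · a · a, c · a · c · a · c · (h(c, c) · n) · a, c · c · a · c · ((n · c) · a))  →  f(a · a · c · g(c, a, c) · h(a, a), a · a · a · c · c · c · h(c, c), a · a · c · c · c · c)
  Simplify inside:  h((a · c) · c, a · (c · (c · c)))  →  h(a · c · c, a · c · c · c)
  Inside:  h((c · c) · a, (c · n) · ((c · n) · c))  →  h(a · c · c, c · c · c)
  Order the arguments:  f(a · a · c · g(c, a, c) · h(a, a), a · a · a · c · c · c · h(c, c), a · a · c · c · c · c) · g(a · c, a · a · a · a, n) · h(a · c · c, a · c · c · c) · h(a · c · c, c · c · c)
  Rebuild:  h(n, f(a · a · c · g(c, a, c) · h(a, a), a · a · a · c · c · c · h(c, c), a · a · c · c · c · c) · g(a · c, a · a · a · a, n) · h(a · c · c, a · c · c · c) · h(a · c · c, c · c · c))

Answer: no — h(n, f(a · a · c · g(c, a, c) · h(a, a), a · a · a · c · c · c · h(c, c), a · a · c · c · c · c) · g(a · a · a · a, a · c, n) · h(a · c · c, a · c · c · c) · h(a · c · c, c · c · c)) vs h(n, f(a · a · c · g(c, a, c) · h(a, a), a · a · a · c · c · c · h(c, c), a · a · c · c · c · c) · g(a · c, a · a · a · a, n) · h(a · c · c, a · c · c · c) · h(a · c · c, c · c · c))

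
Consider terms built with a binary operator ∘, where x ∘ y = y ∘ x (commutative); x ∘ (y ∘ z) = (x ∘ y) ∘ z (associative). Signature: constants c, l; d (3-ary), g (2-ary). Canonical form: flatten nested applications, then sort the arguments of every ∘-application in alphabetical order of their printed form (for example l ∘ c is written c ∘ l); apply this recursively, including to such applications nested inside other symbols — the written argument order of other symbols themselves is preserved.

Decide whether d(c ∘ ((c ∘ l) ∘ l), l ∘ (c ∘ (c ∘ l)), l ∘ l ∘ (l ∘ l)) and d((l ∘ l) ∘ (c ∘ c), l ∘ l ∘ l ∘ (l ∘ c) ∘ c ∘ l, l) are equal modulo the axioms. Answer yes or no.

Left:  d(c ∘ ((c ∘ l) ∘ l), l ∘ (c ∘ (c ∘ l)), l ∘ l ∘ (l ∘ l))
  Focus inside:  l ∘ (c ∘ (c ∘ l))
  Un-nest:  l ∘ c ∘ c ∘ l
  Order the arguments:  c ∘ c ∘ l ∘ l
  Put back:  d(c ∘ c ∘ l ∘ l, c ∘ c ∘ l ∘ l, l ∘ l ∘ l ∘ l)
Right:  d((l ∘ l) ∘ (c ∘ c), l ∘ l ∘ l ∘ (l ∘ c) ∘ c ∘ l, l)
  Focus inside:  l ∘ l ∘ l ∘ (l ∘ c) ∘ c ∘ l
  Flatten:  l ∘ l ∘ l ∘ l ∘ c ∘ c ∘ l
  Sort:  c ∘ c ∘ l ∘ l ∘ l ∘ l ∘ l
  Rebuild:  d(c ∘ c ∘ l ∘ l, c ∘ c ∘ l ∘ l ∘ l ∘ l ∘ l, l)

Answer: no — d(c ∘ c ∘ l ∘ l, c ∘ c ∘ l ∘ l, l ∘ l ∘ l ∘ l) vs d(c ∘ c ∘ l ∘ l, c ∘ c ∘ l ∘ l ∘ l ∘ l ∘ l, l)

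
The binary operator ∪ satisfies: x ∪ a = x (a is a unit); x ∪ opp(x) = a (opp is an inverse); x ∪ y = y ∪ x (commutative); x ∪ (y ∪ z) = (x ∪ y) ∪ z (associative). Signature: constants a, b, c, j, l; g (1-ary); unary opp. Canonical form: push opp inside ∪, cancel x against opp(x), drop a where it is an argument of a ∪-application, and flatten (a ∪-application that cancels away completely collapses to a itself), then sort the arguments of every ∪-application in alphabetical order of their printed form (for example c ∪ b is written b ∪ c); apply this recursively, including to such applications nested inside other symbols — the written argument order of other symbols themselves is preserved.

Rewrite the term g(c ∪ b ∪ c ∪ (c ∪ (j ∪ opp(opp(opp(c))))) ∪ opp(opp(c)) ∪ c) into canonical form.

Answer: g(b ∪ c ∪ c ∪ c ∪ c ∪ j)

Derivation:
Descend into:  c ∪ b ∪ c ∪ (c ∪ (j ∪ opp(opp(opp(c))))) ∪ opp(opp(c)) ∪ c
Push opp inside:  distribute opp over ∪ and collapse double opp
Collect:  c ∪ c ∪ c ∪ c ∪ b ∪ j
Sort:  b ∪ c ∪ c ∪ c ∪ c ∪ j
Rebuild:  g(b ∪ c ∪ c ∪ c ∪ c ∪ j)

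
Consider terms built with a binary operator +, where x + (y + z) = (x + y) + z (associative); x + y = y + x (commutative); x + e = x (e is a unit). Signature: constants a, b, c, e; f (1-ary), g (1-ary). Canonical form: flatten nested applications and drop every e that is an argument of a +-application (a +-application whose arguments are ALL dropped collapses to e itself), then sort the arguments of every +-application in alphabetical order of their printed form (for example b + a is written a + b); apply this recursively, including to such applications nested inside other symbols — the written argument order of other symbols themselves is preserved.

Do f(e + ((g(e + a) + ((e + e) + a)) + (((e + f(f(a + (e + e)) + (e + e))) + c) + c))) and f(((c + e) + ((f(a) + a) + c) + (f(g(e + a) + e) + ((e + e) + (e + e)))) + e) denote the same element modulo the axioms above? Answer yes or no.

Answer: no — f(a + c + c + f(f(a)) + g(a)) vs f(a + c + c + f(a) + f(g(a)))

Derivation:
Left:  f(e + ((g(e + a) + ((e + e) + a)) + (((e + f(f(a + (e + e)) + (e + e))) + c) + c)))
  Descend into:  e + ((g(e + a) + ((e + e) + a)) + (((e + f(f(a + (e + e)) + (e + e))) + c) + c))
  Un-nest:  e + g(e + a) + e + e + a + e + f(f(a + (e + e)) + (e + e)) + c + c
  Canonicalize subterm:  g(e + a)  →  g(a)
  Simplify inside:  f(f(a + (e + e)) + (e + e))  →  f(f(a))
  Units out:  drop e (×4)
  Order the arguments:  a + c + c + f(f(a)) + g(a)
  Rebuild:  f(a + c + c + f(f(a)) + g(a))
Right:  f(((c + e) + ((f(a) + a) + c) + (f(g(e + a) + e) + ((e + e) + (e + e)))) + e)
  Descend into:  ((c + e) + ((f(a) + a) + c) + (f(g(e + a) + e) + ((e + e) + (e + e)))) + e
  Merge nested applications:  c + e + f(a) + a + c + f(g(e + a) + e) + e + e + e + e + e
  Canonicalize subterm:  f(g(e + a) + e)  →  f(g(a))
  Unit:  drop e (×6)
  Sort:  a + c + c + f(a) + f(g(a))
  Rebuild:  f(a + c + c + f(a) + f(g(a)))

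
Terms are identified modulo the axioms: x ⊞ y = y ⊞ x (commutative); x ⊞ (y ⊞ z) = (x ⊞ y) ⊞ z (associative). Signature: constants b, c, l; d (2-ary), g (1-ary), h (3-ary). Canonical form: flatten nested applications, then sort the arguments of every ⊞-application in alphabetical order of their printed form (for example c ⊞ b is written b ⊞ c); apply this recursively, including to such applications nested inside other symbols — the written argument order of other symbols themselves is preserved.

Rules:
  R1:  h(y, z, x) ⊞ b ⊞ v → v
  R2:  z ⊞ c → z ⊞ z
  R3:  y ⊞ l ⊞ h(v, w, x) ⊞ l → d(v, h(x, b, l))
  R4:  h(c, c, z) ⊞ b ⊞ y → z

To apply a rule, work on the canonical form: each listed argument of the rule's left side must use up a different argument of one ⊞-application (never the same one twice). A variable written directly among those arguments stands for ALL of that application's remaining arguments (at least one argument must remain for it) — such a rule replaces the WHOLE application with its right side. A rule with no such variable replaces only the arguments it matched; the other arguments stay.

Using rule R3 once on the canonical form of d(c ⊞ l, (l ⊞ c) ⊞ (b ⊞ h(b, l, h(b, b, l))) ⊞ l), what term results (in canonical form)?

Answer: d(c ⊞ l, d(b, h(h(b, b, l), b, l)))

Derivation:
Canonical form:  d(c ⊞ l, b ⊞ c ⊞ h(b, l, h(b, b, l)) ⊞ l ⊞ l)
Match R3:  consume h(b, l, h(b, b, l)), l, l;  v := b, w := l, x := h(b, b, l), y := b ⊞ c
The variable takes the whole remainder — replace the entire application.
Giving:  d(c ⊞ l, d(b, h(h(b, b, l), b, l)))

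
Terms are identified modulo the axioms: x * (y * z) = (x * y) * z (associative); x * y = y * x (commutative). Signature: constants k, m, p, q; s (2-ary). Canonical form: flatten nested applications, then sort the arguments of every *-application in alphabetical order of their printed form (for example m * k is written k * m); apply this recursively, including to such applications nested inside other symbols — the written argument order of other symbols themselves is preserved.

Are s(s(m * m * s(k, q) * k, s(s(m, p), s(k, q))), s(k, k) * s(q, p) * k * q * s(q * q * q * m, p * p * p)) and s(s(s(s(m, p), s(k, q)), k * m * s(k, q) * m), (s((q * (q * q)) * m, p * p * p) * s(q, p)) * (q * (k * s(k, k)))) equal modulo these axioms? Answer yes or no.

Answer: no — s(s(k * m * m * s(k, q), s(s(m, p), s(k, q))), k * q * s(k, k) * s(m * q * q * q, p * p * p) * s(q, p)) vs s(s(s(s(m, p), s(k, q)), k * m * m * s(k, q)), k * q * s(k, k) * s(m * q * q * q, p * p * p) * s(q, p))

Derivation:
Left:  s(s(m * m * s(k, q) * k, s(s(m, p), s(k, q))), s(k, k) * s(q, p) * k * q * s(q * q * q * m, p * p * p))
  Focus inside:  s(k, k) * s(q, p) * k * q * s(q * q * q * m, p * p * p)
  Inside:  s(q * q * q * m, p * p * p)  →  s(m * q * q * q, p * p * p)
  Order the arguments:  k * q * s(k, k) * s(m * q * q * q, p * p * p) * s(q, p)
  Reassemble:  s(s(k * m * m * s(k, q), s(s(m, p), s(k, q))), k * q * s(k, k) * s(m * q * q * q, p * p * p) * s(q, p))
Right:  s(s(s(s(m, p), s(k, q)), k * m * s(k, q) * m), (s((q * (q * q)) * m, p * p * p) * s(q, p)) * (q * (k * s(k, k))))
  Work inside:  (s((q * (q * q)) * m, p * p * p) * s(q, p)) * (q * (k * s(k, k)))
  Un-nest:  s((q * (q * q)) * m, p * p * p) * s(q, p) * q * k * s(k, k)
  Simplify inside:  s((q * (q * q)) * m, p * p * p)  →  s(m * q * q * q, p * p * p)
  Sort arguments:  k * q * s(k, k) * s(m * q * q * q, p * p * p) * s(q, p)
  Rebuild:  s(s(s(s(m, p), s(k, q)), k * m * m * s(k, q)), k * q * s(k, k) * s(m * q * q * q, p * p * p) * s(q, p))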